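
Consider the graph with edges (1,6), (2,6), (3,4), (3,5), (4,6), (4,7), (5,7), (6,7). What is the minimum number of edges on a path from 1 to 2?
2 (path: 1 -> 6 -> 2, 2 edges)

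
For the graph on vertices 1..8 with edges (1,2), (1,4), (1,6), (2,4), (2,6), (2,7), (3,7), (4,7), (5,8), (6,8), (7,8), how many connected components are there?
1 (components: {1, 2, 3, 4, 5, 6, 7, 8})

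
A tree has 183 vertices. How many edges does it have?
182 (A tree on V vertices has V - 1 edges, so 183 - 1 = 182)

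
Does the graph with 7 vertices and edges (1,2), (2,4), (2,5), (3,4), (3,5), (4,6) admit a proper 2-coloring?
Yes. Partition: {1, 4, 5, 7}, {2, 3, 6}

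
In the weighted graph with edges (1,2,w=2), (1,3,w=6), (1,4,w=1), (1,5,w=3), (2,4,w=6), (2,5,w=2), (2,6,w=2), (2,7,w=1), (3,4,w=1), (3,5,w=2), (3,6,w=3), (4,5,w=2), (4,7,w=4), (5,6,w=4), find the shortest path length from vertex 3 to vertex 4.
1 (path: 3 -> 4; weights 1 = 1)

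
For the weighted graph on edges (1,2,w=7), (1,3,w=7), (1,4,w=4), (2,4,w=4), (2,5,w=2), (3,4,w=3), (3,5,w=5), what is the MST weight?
13 (MST edges: (1,4,w=4), (2,4,w=4), (2,5,w=2), (3,4,w=3); sum of weights 4 + 4 + 2 + 3 = 13)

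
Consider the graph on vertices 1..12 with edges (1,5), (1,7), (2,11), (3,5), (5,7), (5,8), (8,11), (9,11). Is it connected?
No, it has 5 components: {1, 2, 3, 5, 7, 8, 9, 11}, {4}, {6}, {10}, {12}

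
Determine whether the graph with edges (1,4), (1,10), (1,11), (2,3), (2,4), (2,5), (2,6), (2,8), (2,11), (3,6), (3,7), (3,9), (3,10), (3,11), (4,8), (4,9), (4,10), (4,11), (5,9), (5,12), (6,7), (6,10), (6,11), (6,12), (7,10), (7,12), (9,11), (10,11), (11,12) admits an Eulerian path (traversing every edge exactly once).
Yes (the graph is connected and exactly 2 vertices have odd degree: {1, 5}; any Eulerian path must start and end at those)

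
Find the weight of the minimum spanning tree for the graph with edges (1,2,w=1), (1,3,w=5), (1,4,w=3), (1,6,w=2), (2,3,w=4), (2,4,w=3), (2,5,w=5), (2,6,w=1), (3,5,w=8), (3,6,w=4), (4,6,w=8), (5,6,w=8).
14 (MST edges: (1,2,w=1), (1,4,w=3), (2,3,w=4), (2,5,w=5), (2,6,w=1); sum of weights 1 + 3 + 4 + 5 + 1 = 14)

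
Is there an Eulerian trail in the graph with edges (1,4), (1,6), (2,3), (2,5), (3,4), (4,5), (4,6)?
Yes — and in fact it has an Eulerian circuit (the graph is connected and all 6 vertices have even degree)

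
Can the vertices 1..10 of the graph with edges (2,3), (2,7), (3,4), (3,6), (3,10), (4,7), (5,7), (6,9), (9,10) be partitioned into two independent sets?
Yes. Partition: {1, 2, 4, 5, 6, 8, 10}, {3, 7, 9}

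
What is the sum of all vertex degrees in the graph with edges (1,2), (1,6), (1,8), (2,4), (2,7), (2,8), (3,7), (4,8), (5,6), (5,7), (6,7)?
22 (handshake: sum of degrees = 2|E| = 2 x 11 = 22)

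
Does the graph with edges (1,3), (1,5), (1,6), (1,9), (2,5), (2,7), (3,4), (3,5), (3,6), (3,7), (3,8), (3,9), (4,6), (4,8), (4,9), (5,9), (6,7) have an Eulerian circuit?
No (2 vertices have odd degree: {3, 7}; Eulerian circuit requires 0)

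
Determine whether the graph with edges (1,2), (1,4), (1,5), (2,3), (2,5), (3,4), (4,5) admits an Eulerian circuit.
No (4 vertices have odd degree: {1, 2, 4, 5}; Eulerian circuit requires 0)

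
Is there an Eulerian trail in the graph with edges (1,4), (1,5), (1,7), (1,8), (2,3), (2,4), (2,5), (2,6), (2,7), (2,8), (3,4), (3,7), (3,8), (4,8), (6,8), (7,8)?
Yes — and in fact it has an Eulerian circuit (the graph is connected and all 8 vertices have even degree)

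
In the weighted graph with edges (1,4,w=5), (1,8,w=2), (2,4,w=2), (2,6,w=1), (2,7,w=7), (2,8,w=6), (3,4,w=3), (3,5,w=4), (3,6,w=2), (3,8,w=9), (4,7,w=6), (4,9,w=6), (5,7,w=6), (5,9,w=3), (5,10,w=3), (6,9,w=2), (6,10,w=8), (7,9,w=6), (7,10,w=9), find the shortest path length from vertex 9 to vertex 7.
6 (path: 9 -> 7; weights 6 = 6)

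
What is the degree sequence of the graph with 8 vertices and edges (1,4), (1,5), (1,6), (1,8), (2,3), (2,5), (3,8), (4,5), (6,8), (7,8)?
[4, 4, 3, 2, 2, 2, 2, 1] (degrees: deg(1)=4, deg(2)=2, deg(3)=2, deg(4)=2, deg(5)=3, deg(6)=2, deg(7)=1, deg(8)=4)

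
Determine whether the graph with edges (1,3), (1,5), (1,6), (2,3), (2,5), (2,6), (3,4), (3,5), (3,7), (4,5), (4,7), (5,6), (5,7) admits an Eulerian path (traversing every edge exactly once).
No (6 vertices have odd degree: {1, 2, 3, 4, 6, 7}; Eulerian path requires 0 or 2)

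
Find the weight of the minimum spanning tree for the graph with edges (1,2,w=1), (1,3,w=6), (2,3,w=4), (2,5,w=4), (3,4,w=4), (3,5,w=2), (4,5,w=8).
11 (MST edges: (1,2,w=1), (2,3,w=4), (3,4,w=4), (3,5,w=2); sum of weights 1 + 4 + 4 + 2 = 11)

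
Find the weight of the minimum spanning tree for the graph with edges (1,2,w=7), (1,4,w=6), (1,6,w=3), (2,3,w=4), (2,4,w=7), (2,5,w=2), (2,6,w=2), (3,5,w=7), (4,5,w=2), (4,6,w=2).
13 (MST edges: (1,6,w=3), (2,3,w=4), (2,5,w=2), (2,6,w=2), (4,6,w=2); sum of weights 3 + 4 + 2 + 2 + 2 = 13)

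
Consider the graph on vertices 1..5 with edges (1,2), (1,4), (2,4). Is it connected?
No, it has 3 components: {1, 2, 4}, {3}, {5}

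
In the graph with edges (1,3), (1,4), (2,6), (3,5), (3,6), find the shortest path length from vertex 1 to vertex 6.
2 (path: 1 -> 3 -> 6, 2 edges)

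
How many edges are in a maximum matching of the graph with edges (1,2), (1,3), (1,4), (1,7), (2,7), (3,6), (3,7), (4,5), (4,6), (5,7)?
3 (matching: (1,3), (4,6), (5,7); upper bound floor(n/2) = floor(7/2) = 3)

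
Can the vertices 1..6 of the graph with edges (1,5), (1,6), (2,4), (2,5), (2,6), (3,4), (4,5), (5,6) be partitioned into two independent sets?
No (odd cycle of length 3: 6 -> 1 -> 5 -> 6)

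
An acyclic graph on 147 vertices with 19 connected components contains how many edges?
128 (Each of the 19 component trees on V_i vertices has V_i - 1 edges; summing gives V - C = 147 - 19 = 128)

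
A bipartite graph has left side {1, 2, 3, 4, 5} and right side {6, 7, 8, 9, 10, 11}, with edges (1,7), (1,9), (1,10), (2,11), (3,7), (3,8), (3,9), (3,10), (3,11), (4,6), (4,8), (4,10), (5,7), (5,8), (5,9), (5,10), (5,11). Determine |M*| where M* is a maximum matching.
5 (matching: (1,10), (2,11), (3,9), (4,8), (5,7); upper bound min(|L|,|R|) = min(5,6) = 5)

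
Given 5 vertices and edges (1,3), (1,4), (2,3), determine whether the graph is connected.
No, it has 2 components: {1, 2, 3, 4}, {5}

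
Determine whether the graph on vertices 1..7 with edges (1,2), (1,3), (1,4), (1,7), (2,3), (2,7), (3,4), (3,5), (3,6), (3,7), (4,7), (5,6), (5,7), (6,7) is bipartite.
No (odd cycle of length 3: 3 -> 1 -> 7 -> 3)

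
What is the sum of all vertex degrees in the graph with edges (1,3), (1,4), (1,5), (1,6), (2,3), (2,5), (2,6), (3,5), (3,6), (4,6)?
20 (handshake: sum of degrees = 2|E| = 2 x 10 = 20)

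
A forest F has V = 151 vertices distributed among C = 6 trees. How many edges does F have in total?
145 (Each of the 6 component trees on V_i vertices has V_i - 1 edges; summing gives V - C = 151 - 6 = 145)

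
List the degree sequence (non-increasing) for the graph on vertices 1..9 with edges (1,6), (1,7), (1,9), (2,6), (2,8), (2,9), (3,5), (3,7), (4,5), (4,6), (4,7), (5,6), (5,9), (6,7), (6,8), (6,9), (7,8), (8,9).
[7, 5, 5, 4, 4, 3, 3, 3, 2] (degrees: deg(1)=3, deg(2)=3, deg(3)=2, deg(4)=3, deg(5)=4, deg(6)=7, deg(7)=5, deg(8)=4, deg(9)=5)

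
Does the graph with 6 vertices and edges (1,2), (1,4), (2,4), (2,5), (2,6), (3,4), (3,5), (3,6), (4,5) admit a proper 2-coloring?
No (odd cycle of length 3: 2 -> 1 -> 4 -> 2)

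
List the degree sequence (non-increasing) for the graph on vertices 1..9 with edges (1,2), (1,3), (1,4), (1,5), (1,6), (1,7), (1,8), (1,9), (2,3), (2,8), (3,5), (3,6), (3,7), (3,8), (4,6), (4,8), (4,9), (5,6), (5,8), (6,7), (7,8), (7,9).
[8, 6, 6, 5, 5, 4, 4, 3, 3] (degrees: deg(1)=8, deg(2)=3, deg(3)=6, deg(4)=4, deg(5)=4, deg(6)=5, deg(7)=5, deg(8)=6, deg(9)=3)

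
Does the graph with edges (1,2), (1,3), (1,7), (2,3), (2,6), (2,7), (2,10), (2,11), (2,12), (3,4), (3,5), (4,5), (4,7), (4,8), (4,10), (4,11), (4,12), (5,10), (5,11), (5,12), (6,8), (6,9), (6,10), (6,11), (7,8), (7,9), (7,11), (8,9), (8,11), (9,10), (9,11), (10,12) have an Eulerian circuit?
No (8 vertices have odd degree: {1, 2, 4, 5, 6, 8, 9, 11}; Eulerian circuit requires 0)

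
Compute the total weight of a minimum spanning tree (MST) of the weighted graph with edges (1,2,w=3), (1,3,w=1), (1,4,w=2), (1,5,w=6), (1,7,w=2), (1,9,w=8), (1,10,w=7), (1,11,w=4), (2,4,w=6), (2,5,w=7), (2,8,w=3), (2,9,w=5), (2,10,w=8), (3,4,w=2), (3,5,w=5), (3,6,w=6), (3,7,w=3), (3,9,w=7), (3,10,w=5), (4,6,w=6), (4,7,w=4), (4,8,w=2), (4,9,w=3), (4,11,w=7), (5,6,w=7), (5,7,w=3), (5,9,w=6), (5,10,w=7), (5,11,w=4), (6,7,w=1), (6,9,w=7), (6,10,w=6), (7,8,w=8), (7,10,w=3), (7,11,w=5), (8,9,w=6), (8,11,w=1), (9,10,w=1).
19 (MST edges: (1,2,w=3), (1,3,w=1), (1,4,w=2), (1,7,w=2), (4,8,w=2), (4,9,w=3), (5,7,w=3), (6,7,w=1), (8,11,w=1), (9,10,w=1); sum of weights 3 + 1 + 2 + 2 + 2 + 3 + 3 + 1 + 1 + 1 = 19)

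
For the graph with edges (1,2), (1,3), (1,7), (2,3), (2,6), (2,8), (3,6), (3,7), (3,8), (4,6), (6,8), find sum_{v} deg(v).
22 (handshake: sum of degrees = 2|E| = 2 x 11 = 22)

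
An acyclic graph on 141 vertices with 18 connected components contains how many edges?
123 (Each of the 18 component trees on V_i vertices has V_i - 1 edges; summing gives V - C = 141 - 18 = 123)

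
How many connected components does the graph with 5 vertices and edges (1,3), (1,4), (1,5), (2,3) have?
1 (components: {1, 2, 3, 4, 5})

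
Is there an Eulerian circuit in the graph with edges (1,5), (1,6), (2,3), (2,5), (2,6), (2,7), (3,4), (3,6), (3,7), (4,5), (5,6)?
Yes (the graph is connected and all 7 vertices have even degree)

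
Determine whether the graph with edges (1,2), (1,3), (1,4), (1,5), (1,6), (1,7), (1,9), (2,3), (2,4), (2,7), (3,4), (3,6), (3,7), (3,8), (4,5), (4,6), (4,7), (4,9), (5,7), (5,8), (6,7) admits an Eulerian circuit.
No (2 vertices have odd degree: {1, 4}; Eulerian circuit requires 0)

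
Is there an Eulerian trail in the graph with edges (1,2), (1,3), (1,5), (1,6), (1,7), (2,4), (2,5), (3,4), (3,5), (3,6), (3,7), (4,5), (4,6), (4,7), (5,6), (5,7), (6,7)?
No (6 vertices have odd degree: {1, 2, 3, 4, 6, 7}; Eulerian path requires 0 or 2)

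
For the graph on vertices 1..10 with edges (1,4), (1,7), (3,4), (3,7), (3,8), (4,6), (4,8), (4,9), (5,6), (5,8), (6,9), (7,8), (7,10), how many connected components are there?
2 (components: {1, 3, 4, 5, 6, 7, 8, 9, 10}, {2})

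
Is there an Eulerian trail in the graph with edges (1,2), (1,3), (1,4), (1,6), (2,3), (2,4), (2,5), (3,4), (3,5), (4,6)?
Yes — and in fact it has an Eulerian circuit (the graph is connected and all 6 vertices have even degree)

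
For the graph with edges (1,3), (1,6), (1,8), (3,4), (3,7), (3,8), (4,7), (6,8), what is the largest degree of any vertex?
4 (attained at vertex 3)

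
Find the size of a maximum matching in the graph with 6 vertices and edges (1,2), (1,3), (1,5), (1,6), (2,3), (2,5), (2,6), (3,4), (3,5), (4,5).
3 (matching: (1,3), (2,6), (4,5); upper bound floor(n/2) = floor(6/2) = 3)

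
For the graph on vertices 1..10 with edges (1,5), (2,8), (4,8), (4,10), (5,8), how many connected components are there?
5 (components: {1, 2, 4, 5, 8, 10}, {3}, {6}, {7}, {9})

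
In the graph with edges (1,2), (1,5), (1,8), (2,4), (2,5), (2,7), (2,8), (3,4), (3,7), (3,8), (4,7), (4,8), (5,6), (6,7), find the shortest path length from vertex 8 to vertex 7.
2 (path: 8 -> 2 -> 7, 2 edges)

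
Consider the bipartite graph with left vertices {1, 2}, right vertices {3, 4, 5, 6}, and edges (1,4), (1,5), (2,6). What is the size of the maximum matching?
2 (matching: (1,5), (2,6); upper bound min(|L|,|R|) = min(2,4) = 2)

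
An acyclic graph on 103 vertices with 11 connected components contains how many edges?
92 (Each of the 11 component trees on V_i vertices has V_i - 1 edges; summing gives V - C = 103 - 11 = 92)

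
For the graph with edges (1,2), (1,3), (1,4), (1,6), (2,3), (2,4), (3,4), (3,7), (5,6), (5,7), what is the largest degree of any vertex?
4 (attained at vertices 1, 3)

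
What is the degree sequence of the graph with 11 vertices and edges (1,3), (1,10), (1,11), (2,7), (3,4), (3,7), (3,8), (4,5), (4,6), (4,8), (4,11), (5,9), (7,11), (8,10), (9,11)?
[5, 4, 4, 3, 3, 3, 2, 2, 2, 1, 1] (degrees: deg(1)=3, deg(2)=1, deg(3)=4, deg(4)=5, deg(5)=2, deg(6)=1, deg(7)=3, deg(8)=3, deg(9)=2, deg(10)=2, deg(11)=4)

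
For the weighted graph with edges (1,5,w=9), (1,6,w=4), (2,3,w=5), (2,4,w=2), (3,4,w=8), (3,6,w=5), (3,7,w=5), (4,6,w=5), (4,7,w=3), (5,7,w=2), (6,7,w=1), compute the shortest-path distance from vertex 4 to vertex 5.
5 (path: 4 -> 7 -> 5; weights 3 + 2 = 5)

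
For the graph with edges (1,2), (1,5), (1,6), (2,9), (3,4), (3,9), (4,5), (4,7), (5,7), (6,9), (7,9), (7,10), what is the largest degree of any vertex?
4 (attained at vertices 7, 9)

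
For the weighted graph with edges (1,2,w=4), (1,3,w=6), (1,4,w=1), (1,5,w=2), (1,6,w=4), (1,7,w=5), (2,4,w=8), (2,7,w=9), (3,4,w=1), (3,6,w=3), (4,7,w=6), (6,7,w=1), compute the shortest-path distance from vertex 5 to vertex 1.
2 (path: 5 -> 1; weights 2 = 2)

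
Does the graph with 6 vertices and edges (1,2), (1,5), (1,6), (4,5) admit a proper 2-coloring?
Yes. Partition: {1, 3, 4}, {2, 5, 6}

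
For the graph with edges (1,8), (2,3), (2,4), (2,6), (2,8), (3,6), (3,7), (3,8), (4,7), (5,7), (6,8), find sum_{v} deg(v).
22 (handshake: sum of degrees = 2|E| = 2 x 11 = 22)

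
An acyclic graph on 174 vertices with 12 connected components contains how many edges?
162 (Each of the 12 component trees on V_i vertices has V_i - 1 edges; summing gives V - C = 174 - 12 = 162)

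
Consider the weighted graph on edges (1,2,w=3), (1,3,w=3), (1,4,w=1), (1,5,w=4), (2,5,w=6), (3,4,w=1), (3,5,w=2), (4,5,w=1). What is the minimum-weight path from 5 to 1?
2 (path: 5 -> 4 -> 1; weights 1 + 1 = 2)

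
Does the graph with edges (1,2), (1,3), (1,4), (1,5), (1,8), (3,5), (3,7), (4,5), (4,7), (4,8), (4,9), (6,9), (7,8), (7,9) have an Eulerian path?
No (8 vertices have odd degree: {1, 2, 3, 4, 5, 6, 8, 9}; Eulerian path requires 0 or 2)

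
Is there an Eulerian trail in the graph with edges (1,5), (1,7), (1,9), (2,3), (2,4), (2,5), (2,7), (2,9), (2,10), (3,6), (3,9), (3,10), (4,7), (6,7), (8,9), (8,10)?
Yes (the graph is connected and exactly 2 vertices have odd degree: {1, 10}; any Eulerian path must start and end at those)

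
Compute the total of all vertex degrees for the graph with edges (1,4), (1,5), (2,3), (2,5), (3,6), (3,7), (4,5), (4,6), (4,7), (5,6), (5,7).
22 (handshake: sum of degrees = 2|E| = 2 x 11 = 22)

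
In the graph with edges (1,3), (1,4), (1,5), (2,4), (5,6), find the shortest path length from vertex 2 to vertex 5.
3 (path: 2 -> 4 -> 1 -> 5, 3 edges)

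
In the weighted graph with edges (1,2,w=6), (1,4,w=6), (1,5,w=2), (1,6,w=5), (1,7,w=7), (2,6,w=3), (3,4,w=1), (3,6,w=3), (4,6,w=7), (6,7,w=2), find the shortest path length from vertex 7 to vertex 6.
2 (path: 7 -> 6; weights 2 = 2)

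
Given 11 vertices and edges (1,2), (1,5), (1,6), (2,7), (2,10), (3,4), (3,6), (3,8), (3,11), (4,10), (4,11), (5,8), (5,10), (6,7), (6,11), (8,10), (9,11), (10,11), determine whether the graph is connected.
Yes (BFS from 1 visits [1, 2, 5, 6, 7, 10, 8, 3, 11, 4, 9] — all 11 vertices reached)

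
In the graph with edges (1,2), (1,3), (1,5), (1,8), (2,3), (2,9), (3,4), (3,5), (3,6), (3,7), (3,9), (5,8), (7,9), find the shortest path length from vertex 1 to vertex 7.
2 (path: 1 -> 3 -> 7, 2 edges)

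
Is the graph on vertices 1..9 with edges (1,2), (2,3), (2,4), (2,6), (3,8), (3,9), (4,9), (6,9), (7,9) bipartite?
Yes. Partition: {1, 3, 4, 5, 6, 7}, {2, 8, 9}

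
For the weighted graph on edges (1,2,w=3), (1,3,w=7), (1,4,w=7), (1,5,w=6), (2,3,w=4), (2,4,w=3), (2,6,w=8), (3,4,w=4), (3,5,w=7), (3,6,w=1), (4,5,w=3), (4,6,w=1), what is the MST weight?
11 (MST edges: (1,2,w=3), (2,4,w=3), (3,6,w=1), (4,5,w=3), (4,6,w=1); sum of weights 3 + 3 + 1 + 3 + 1 = 11)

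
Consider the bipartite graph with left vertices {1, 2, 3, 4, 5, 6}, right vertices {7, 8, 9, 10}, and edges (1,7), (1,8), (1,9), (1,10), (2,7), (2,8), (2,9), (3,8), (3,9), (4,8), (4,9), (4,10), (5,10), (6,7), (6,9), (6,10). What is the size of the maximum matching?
4 (matching: (1,10), (2,9), (3,8), (6,7); upper bound min(|L|,|R|) = min(6,4) = 4)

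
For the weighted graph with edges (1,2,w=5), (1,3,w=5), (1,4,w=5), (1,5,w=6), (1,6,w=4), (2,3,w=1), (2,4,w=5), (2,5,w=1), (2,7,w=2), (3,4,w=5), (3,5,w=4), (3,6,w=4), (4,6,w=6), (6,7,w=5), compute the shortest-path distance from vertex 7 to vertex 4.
7 (path: 7 -> 2 -> 4; weights 2 + 5 = 7)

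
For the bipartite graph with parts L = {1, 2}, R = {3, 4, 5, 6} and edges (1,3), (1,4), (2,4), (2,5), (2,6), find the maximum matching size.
2 (matching: (1,4), (2,6); upper bound min(|L|,|R|) = min(2,4) = 2)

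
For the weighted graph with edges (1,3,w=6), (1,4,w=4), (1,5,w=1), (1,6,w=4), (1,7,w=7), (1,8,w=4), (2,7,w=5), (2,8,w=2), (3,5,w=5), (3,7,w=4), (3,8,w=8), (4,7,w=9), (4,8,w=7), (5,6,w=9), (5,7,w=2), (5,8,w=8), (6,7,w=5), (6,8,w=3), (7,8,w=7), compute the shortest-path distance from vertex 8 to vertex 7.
7 (path: 8 -> 7; weights 7 = 7)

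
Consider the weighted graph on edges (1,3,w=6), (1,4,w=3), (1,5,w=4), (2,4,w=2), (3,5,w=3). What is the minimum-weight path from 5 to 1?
4 (path: 5 -> 1; weights 4 = 4)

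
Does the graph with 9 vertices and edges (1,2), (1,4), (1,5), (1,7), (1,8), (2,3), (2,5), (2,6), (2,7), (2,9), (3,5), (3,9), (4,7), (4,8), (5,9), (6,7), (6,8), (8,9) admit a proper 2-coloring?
No (odd cycle of length 3: 8 -> 1 -> 4 -> 8)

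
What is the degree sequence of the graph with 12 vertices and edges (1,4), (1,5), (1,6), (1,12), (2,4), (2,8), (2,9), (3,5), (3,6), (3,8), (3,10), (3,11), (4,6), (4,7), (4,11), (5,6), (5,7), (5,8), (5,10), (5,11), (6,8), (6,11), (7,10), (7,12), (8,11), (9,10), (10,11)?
[7, 6, 6, 5, 5, 5, 5, 4, 4, 3, 2, 2] (degrees: deg(1)=4, deg(2)=3, deg(3)=5, deg(4)=5, deg(5)=7, deg(6)=6, deg(7)=4, deg(8)=5, deg(9)=2, deg(10)=5, deg(11)=6, deg(12)=2)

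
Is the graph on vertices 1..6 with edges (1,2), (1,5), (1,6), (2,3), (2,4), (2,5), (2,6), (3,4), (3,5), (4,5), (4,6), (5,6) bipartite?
No (odd cycle of length 3: 2 -> 1 -> 5 -> 2)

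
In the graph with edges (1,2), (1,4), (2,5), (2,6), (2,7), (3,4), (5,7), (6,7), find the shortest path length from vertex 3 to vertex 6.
4 (path: 3 -> 4 -> 1 -> 2 -> 6, 4 edges)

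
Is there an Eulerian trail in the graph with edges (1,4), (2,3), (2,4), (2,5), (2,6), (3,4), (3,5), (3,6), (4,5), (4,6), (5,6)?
Yes (the graph is connected and exactly 2 vertices have odd degree: {1, 4}; any Eulerian path must start and end at those)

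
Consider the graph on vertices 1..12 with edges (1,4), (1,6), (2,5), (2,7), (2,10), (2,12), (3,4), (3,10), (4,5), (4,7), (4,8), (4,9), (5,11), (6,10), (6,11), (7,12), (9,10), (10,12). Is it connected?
Yes (BFS from 1 visits [1, 4, 6, 3, 5, 7, 8, 9, 10, 11, 2, 12] — all 12 vertices reached)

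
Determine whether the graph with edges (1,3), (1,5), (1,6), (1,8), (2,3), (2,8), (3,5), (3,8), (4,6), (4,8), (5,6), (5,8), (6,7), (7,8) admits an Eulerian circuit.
Yes (the graph is connected and all 8 vertices have even degree)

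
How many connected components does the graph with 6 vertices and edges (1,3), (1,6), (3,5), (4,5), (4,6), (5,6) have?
2 (components: {1, 3, 4, 5, 6}, {2})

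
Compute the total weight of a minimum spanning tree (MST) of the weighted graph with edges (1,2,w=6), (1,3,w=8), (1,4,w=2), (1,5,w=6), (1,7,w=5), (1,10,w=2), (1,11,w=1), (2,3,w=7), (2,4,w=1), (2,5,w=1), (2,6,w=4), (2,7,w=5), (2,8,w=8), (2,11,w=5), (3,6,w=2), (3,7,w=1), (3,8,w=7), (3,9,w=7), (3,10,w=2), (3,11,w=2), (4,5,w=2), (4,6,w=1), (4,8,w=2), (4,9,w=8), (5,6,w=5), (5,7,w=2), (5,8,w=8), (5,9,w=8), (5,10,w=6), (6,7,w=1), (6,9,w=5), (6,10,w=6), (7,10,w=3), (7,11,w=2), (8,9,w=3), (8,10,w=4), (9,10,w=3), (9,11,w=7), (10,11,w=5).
15 (MST edges: (1,4,w=2), (1,10,w=2), (1,11,w=1), (2,4,w=1), (2,5,w=1), (3,7,w=1), (4,6,w=1), (4,8,w=2), (6,7,w=1), (8,9,w=3); sum of weights 2 + 2 + 1 + 1 + 1 + 1 + 1 + 2 + 1 + 3 = 15)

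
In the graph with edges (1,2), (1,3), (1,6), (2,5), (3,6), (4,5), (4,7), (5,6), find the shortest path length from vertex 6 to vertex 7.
3 (path: 6 -> 5 -> 4 -> 7, 3 edges)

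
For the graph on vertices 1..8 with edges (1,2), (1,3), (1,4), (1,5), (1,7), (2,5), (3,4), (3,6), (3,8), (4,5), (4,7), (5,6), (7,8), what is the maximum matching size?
4 (matching: (1,2), (3,8), (4,7), (5,6); upper bound floor(n/2) = floor(8/2) = 4)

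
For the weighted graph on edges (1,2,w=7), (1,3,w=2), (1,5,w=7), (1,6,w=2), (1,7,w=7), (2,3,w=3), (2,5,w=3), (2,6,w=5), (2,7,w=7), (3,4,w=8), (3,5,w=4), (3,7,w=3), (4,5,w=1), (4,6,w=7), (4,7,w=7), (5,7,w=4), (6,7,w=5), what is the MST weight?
14 (MST edges: (1,3,w=2), (1,6,w=2), (2,3,w=3), (2,5,w=3), (3,7,w=3), (4,5,w=1); sum of weights 2 + 2 + 3 + 3 + 3 + 1 = 14)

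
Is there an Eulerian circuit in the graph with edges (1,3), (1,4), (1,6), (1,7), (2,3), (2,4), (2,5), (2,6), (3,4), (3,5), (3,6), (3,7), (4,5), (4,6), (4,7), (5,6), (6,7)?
Yes (the graph is connected and all 7 vertices have even degree)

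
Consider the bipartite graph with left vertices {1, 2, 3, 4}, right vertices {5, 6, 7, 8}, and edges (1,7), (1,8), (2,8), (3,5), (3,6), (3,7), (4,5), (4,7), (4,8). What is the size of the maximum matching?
4 (matching: (1,7), (2,8), (3,6), (4,5); upper bound min(|L|,|R|) = min(4,4) = 4)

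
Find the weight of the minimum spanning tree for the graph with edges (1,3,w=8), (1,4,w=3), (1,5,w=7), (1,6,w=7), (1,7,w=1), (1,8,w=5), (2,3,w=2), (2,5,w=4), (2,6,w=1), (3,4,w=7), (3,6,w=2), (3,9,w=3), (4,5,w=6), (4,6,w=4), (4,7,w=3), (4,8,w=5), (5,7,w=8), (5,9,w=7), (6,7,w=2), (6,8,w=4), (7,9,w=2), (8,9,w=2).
17 (MST edges: (1,4,w=3), (1,7,w=1), (2,3,w=2), (2,5,w=4), (2,6,w=1), (6,7,w=2), (7,9,w=2), (8,9,w=2); sum of weights 3 + 1 + 2 + 4 + 1 + 2 + 2 + 2 = 17)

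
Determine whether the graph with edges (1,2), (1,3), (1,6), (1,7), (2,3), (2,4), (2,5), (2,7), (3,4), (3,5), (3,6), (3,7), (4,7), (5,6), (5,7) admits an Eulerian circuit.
No (4 vertices have odd degree: {2, 4, 6, 7}; Eulerian circuit requires 0)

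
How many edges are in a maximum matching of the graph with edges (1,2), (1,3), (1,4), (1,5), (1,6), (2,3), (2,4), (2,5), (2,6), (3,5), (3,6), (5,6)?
3 (matching: (1,4), (2,3), (5,6); upper bound floor(n/2) = floor(6/2) = 3)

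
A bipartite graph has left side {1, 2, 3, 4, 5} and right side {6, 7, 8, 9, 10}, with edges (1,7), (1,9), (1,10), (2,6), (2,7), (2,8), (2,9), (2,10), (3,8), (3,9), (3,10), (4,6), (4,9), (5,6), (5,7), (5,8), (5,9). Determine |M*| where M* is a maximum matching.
5 (matching: (1,10), (2,9), (3,8), (4,6), (5,7); upper bound min(|L|,|R|) = min(5,5) = 5)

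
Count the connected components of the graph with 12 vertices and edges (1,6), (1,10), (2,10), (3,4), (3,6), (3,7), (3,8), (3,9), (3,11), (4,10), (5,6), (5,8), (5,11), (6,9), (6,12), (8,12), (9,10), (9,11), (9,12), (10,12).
1 (components: {1, 2, 3, 4, 5, 6, 7, 8, 9, 10, 11, 12})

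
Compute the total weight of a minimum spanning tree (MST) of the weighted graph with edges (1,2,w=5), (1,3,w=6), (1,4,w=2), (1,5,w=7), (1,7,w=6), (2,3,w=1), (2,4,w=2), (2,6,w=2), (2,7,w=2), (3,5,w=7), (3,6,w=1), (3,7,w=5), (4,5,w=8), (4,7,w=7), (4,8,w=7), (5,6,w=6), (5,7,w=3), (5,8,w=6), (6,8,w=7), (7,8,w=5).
16 (MST edges: (1,4,w=2), (2,3,w=1), (2,4,w=2), (2,7,w=2), (3,6,w=1), (5,7,w=3), (7,8,w=5); sum of weights 2 + 1 + 2 + 2 + 1 + 3 + 5 = 16)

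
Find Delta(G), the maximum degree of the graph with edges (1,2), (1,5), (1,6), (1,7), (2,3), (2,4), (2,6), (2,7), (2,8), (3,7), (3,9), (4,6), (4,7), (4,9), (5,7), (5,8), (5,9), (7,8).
6 (attained at vertices 2, 7)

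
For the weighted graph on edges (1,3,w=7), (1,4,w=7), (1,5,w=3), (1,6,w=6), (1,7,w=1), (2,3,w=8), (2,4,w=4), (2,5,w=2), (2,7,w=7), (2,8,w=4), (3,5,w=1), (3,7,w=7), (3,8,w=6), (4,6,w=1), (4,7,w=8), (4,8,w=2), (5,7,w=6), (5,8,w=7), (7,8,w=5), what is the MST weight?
14 (MST edges: (1,5,w=3), (1,7,w=1), (2,4,w=4), (2,5,w=2), (3,5,w=1), (4,6,w=1), (4,8,w=2); sum of weights 3 + 1 + 4 + 2 + 1 + 1 + 2 = 14)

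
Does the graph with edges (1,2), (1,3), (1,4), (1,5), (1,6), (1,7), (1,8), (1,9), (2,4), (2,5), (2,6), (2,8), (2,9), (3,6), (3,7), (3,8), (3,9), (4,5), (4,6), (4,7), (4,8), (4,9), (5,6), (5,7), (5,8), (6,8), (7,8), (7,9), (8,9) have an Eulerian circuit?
No (2 vertices have odd degree: {3, 4}; Eulerian circuit requires 0)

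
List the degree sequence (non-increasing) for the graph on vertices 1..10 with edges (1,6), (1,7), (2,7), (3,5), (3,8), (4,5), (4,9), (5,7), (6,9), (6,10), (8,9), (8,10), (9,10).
[4, 3, 3, 3, 3, 3, 2, 2, 2, 1] (degrees: deg(1)=2, deg(2)=1, deg(3)=2, deg(4)=2, deg(5)=3, deg(6)=3, deg(7)=3, deg(8)=3, deg(9)=4, deg(10)=3)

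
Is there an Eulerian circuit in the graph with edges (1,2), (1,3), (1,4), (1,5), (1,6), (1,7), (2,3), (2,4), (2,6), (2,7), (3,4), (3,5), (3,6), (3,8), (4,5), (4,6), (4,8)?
No (2 vertices have odd degree: {2, 5}; Eulerian circuit requires 0)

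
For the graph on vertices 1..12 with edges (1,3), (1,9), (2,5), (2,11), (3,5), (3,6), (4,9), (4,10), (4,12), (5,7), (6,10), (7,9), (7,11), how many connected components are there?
2 (components: {1, 2, 3, 4, 5, 6, 7, 9, 10, 11, 12}, {8})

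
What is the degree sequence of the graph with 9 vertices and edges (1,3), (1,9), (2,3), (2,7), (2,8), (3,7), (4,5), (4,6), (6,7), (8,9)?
[3, 3, 3, 2, 2, 2, 2, 2, 1] (degrees: deg(1)=2, deg(2)=3, deg(3)=3, deg(4)=2, deg(5)=1, deg(6)=2, deg(7)=3, deg(8)=2, deg(9)=2)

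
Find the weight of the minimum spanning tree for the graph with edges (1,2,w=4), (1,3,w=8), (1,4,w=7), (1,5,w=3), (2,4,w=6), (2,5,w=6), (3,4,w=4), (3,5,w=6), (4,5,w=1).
12 (MST edges: (1,2,w=4), (1,5,w=3), (3,4,w=4), (4,5,w=1); sum of weights 4 + 3 + 4 + 1 = 12)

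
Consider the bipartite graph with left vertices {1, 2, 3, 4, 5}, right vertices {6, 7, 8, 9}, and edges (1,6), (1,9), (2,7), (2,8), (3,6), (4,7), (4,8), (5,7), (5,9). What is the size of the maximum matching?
4 (matching: (1,9), (2,8), (3,6), (4,7); upper bound min(|L|,|R|) = min(5,4) = 4)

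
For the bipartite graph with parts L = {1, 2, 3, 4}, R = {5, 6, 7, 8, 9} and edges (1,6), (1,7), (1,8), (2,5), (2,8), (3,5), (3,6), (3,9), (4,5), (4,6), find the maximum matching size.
4 (matching: (1,7), (2,8), (3,9), (4,6); upper bound min(|L|,|R|) = min(4,5) = 4)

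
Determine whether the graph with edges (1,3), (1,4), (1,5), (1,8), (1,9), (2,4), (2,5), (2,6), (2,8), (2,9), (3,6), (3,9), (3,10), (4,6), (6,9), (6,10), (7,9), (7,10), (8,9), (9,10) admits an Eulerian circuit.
No (6 vertices have odd degree: {1, 2, 4, 6, 8, 9}; Eulerian circuit requires 0)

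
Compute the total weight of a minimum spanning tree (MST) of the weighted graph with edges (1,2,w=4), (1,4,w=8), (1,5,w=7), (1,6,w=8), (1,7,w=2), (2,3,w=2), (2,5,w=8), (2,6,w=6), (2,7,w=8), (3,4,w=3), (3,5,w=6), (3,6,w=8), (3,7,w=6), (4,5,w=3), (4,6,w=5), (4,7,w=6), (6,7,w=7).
19 (MST edges: (1,2,w=4), (1,7,w=2), (2,3,w=2), (3,4,w=3), (4,5,w=3), (4,6,w=5); sum of weights 4 + 2 + 2 + 3 + 3 + 5 = 19)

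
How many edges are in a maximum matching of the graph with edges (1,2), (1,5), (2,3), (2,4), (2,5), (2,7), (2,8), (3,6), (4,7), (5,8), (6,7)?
4 (matching: (1,5), (2,8), (3,6), (4,7); upper bound floor(n/2) = floor(8/2) = 4)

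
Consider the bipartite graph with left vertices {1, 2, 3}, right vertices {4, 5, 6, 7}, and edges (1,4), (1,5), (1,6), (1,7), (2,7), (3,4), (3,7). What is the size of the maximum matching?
3 (matching: (1,6), (2,7), (3,4); upper bound min(|L|,|R|) = min(3,4) = 3)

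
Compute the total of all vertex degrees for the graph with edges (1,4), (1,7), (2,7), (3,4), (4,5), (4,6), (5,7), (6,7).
16 (handshake: sum of degrees = 2|E| = 2 x 8 = 16)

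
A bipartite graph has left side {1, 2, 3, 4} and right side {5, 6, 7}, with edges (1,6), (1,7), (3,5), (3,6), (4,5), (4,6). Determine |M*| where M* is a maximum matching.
3 (matching: (1,7), (3,6), (4,5); upper bound min(|L|,|R|) = min(4,3) = 3)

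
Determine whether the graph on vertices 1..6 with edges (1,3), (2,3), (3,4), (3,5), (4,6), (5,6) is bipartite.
Yes. Partition: {1, 2, 4, 5}, {3, 6}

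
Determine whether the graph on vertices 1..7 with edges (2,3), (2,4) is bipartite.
Yes. Partition: {1, 2, 5, 6, 7}, {3, 4}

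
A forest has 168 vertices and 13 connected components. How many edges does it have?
155 (Each of the 13 component trees on V_i vertices has V_i - 1 edges; summing gives V - C = 168 - 13 = 155)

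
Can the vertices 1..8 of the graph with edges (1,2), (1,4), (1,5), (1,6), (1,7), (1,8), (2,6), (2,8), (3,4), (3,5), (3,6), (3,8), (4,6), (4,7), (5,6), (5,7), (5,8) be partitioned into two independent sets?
No (odd cycle of length 3: 5 -> 1 -> 7 -> 5)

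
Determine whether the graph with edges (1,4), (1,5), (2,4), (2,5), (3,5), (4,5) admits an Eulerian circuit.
No (2 vertices have odd degree: {3, 4}; Eulerian circuit requires 0)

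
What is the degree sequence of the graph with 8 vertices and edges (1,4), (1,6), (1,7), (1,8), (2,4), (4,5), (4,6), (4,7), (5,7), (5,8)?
[5, 4, 3, 3, 2, 2, 1, 0] (degrees: deg(1)=4, deg(2)=1, deg(3)=0, deg(4)=5, deg(5)=3, deg(6)=2, deg(7)=3, deg(8)=2)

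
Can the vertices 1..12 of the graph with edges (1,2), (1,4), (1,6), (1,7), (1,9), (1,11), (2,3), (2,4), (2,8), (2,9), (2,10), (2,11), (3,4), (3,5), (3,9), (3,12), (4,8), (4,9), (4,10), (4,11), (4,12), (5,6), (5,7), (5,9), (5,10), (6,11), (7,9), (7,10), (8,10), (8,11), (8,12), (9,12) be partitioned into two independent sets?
No (odd cycle of length 3: 9 -> 1 -> 4 -> 9)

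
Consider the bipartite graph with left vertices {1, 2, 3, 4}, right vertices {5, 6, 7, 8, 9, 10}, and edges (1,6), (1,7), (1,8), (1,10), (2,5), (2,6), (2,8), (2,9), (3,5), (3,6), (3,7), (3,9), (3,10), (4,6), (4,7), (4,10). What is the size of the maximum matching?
4 (matching: (1,10), (2,8), (3,9), (4,7); upper bound min(|L|,|R|) = min(4,6) = 4)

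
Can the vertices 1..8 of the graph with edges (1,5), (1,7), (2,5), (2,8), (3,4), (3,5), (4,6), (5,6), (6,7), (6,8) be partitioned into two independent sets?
Yes. Partition: {1, 2, 3, 6}, {4, 5, 7, 8}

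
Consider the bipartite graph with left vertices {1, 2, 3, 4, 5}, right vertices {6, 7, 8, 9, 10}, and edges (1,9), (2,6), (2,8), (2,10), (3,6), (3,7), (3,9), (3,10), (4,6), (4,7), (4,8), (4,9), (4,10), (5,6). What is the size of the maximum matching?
5 (matching: (1,9), (2,10), (3,7), (4,8), (5,6); upper bound min(|L|,|R|) = min(5,5) = 5)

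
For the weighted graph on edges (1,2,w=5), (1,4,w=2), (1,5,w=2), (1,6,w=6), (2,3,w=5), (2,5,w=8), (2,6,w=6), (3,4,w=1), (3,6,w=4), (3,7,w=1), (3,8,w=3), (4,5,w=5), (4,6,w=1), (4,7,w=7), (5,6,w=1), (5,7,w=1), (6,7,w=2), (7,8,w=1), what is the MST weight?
12 (MST edges: (1,2,w=5), (1,4,w=2), (3,4,w=1), (3,7,w=1), (4,6,w=1), (5,6,w=1), (7,8,w=1); sum of weights 5 + 2 + 1 + 1 + 1 + 1 + 1 = 12)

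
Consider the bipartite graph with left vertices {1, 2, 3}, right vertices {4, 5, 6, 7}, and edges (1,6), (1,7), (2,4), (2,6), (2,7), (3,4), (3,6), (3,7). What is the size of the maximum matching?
3 (matching: (1,7), (2,6), (3,4); upper bound min(|L|,|R|) = min(3,4) = 3)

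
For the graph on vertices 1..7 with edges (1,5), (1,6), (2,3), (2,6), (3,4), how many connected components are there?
2 (components: {1, 2, 3, 4, 5, 6}, {7})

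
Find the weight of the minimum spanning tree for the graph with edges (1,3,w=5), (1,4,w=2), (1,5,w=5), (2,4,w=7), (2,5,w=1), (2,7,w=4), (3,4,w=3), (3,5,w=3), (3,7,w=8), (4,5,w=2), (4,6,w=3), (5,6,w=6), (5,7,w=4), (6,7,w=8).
15 (MST edges: (1,4,w=2), (2,5,w=1), (2,7,w=4), (3,5,w=3), (4,5,w=2), (4,6,w=3); sum of weights 2 + 1 + 4 + 3 + 2 + 3 = 15)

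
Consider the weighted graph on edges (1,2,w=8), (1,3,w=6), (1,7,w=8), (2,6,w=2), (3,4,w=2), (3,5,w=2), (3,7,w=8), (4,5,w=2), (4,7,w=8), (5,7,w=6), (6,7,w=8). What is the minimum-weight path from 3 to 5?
2 (path: 3 -> 5; weights 2 = 2)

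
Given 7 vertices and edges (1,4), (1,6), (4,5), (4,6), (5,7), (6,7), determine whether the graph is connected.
No, it has 3 components: {1, 4, 5, 6, 7}, {2}, {3}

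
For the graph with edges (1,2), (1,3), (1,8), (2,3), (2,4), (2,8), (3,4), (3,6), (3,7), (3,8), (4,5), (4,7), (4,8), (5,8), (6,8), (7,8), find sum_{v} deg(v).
32 (handshake: sum of degrees = 2|E| = 2 x 16 = 32)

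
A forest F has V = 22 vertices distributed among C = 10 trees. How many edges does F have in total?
12 (Each of the 10 component trees on V_i vertices has V_i - 1 edges; summing gives V - C = 22 - 10 = 12)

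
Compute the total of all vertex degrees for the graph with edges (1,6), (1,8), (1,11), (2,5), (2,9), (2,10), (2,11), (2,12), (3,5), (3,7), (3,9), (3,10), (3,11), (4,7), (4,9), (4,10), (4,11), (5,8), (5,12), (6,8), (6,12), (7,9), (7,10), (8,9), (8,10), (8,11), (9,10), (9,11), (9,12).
58 (handshake: sum of degrees = 2|E| = 2 x 29 = 58)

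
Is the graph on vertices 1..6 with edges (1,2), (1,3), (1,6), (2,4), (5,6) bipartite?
Yes. Partition: {1, 4, 5}, {2, 3, 6}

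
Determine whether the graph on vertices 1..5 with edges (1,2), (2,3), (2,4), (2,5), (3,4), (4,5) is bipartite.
No (odd cycle of length 3: 4 -> 2 -> 5 -> 4)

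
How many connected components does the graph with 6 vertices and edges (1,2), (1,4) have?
4 (components: {1, 2, 4}, {3}, {5}, {6})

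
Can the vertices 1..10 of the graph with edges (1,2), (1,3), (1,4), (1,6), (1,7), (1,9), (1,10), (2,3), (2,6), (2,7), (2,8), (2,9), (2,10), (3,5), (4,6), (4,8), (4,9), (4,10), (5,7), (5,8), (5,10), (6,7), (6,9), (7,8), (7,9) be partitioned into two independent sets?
No (odd cycle of length 3: 10 -> 1 -> 4 -> 10)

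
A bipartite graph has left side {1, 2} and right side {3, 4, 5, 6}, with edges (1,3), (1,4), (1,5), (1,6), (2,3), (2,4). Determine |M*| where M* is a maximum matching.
2 (matching: (1,6), (2,4); upper bound min(|L|,|R|) = min(2,4) = 2)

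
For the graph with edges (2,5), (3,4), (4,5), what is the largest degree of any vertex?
2 (attained at vertices 4, 5)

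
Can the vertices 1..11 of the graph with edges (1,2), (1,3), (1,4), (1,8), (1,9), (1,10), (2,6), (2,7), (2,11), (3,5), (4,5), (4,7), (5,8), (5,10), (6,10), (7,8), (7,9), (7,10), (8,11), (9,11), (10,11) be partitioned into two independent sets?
Yes. Partition: {1, 5, 6, 7, 11}, {2, 3, 4, 8, 9, 10}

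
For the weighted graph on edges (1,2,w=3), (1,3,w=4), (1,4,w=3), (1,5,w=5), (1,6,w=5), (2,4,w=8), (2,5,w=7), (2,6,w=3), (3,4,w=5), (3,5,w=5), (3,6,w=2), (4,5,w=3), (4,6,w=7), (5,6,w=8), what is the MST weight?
14 (MST edges: (1,2,w=3), (1,4,w=3), (2,6,w=3), (3,6,w=2), (4,5,w=3); sum of weights 3 + 3 + 3 + 2 + 3 = 14)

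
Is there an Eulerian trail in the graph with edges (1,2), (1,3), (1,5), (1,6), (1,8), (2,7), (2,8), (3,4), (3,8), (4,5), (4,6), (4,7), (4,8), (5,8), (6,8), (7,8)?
No (8 vertices have odd degree: {1, 2, 3, 4, 5, 6, 7, 8}; Eulerian path requires 0 or 2)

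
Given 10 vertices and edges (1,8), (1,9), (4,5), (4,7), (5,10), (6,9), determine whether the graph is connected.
No, it has 4 components: {1, 6, 8, 9}, {2}, {3}, {4, 5, 7, 10}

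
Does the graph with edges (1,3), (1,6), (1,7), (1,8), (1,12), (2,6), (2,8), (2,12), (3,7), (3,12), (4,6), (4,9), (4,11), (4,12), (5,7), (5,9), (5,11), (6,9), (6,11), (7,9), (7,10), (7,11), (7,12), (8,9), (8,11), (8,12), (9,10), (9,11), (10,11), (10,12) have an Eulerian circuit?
No (10 vertices have odd degree: {1, 2, 3, 5, 6, 7, 8, 9, 11, 12}; Eulerian circuit requires 0)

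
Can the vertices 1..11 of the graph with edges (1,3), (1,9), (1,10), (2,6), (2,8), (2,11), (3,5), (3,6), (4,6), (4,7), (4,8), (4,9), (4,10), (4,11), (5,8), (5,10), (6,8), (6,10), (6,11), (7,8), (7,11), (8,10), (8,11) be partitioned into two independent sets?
No (odd cycle of length 5: 4 -> 9 -> 1 -> 3 -> 6 -> 4)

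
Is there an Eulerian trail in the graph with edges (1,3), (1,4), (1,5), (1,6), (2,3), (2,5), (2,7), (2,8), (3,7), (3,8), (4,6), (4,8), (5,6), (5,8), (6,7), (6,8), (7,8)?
Yes (the graph is connected and exactly 2 vertices have odd degree: {4, 6}; any Eulerian path must start and end at those)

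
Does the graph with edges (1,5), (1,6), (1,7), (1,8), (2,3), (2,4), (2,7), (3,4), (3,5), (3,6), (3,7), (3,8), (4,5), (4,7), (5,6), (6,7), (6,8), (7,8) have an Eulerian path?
Yes (the graph is connected and exactly 2 vertices have odd degree: {2, 6}; any Eulerian path must start and end at those)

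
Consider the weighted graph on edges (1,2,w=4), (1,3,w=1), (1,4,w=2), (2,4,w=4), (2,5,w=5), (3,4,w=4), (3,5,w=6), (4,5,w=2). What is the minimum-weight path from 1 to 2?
4 (path: 1 -> 2; weights 4 = 4)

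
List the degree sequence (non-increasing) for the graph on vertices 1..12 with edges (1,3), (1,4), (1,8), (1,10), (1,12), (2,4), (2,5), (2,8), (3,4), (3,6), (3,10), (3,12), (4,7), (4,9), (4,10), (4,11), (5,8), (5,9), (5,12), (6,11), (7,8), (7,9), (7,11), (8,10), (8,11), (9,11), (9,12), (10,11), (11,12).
[7, 7, 6, 5, 5, 5, 5, 5, 4, 4, 3, 2] (degrees: deg(1)=5, deg(2)=3, deg(3)=5, deg(4)=7, deg(5)=4, deg(6)=2, deg(7)=4, deg(8)=6, deg(9)=5, deg(10)=5, deg(11)=7, deg(12)=5)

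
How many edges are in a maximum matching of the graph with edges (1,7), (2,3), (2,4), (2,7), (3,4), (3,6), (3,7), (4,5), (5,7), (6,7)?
3 (matching: (2,4), (3,6), (5,7); upper bound floor(n/2) = floor(7/2) = 3)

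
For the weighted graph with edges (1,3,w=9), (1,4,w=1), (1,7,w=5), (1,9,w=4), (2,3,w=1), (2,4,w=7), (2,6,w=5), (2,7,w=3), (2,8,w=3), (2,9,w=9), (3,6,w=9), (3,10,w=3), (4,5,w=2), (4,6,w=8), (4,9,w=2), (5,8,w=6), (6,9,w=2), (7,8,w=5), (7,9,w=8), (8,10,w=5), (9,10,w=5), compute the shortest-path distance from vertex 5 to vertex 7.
8 (path: 5 -> 4 -> 1 -> 7; weights 2 + 1 + 5 = 8)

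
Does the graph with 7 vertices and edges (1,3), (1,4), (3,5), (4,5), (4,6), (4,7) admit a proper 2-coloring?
Yes. Partition: {1, 2, 5, 6, 7}, {3, 4}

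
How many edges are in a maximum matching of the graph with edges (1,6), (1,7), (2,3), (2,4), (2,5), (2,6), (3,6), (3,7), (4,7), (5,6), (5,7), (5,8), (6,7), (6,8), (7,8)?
4 (matching: (1,7), (2,4), (3,6), (5,8); upper bound floor(n/2) = floor(8/2) = 4)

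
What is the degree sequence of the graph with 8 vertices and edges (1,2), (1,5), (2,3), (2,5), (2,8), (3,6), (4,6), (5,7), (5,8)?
[4, 4, 2, 2, 2, 2, 1, 1] (degrees: deg(1)=2, deg(2)=4, deg(3)=2, deg(4)=1, deg(5)=4, deg(6)=2, deg(7)=1, deg(8)=2)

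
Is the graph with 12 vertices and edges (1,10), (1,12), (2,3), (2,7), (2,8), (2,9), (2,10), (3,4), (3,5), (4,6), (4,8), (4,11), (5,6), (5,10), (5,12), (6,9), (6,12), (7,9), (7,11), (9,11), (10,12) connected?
Yes (BFS from 1 visits [1, 10, 12, 2, 5, 6, 3, 7, 8, 9, 4, 11] — all 12 vertices reached)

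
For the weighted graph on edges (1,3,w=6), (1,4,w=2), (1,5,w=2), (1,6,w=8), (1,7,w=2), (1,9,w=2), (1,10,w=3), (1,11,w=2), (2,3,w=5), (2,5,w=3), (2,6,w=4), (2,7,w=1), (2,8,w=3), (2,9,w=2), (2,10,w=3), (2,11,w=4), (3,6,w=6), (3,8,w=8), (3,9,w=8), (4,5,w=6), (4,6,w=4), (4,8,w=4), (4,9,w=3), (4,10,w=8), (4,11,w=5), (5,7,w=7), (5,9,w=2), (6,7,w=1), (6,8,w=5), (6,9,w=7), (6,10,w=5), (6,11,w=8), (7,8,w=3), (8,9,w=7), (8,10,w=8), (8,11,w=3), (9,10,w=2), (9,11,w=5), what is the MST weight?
22 (MST edges: (1,4,w=2), (1,5,w=2), (1,7,w=2), (1,9,w=2), (1,11,w=2), (2,3,w=5), (2,7,w=1), (2,8,w=3), (6,7,w=1), (9,10,w=2); sum of weights 2 + 2 + 2 + 2 + 2 + 5 + 1 + 3 + 1 + 2 = 22)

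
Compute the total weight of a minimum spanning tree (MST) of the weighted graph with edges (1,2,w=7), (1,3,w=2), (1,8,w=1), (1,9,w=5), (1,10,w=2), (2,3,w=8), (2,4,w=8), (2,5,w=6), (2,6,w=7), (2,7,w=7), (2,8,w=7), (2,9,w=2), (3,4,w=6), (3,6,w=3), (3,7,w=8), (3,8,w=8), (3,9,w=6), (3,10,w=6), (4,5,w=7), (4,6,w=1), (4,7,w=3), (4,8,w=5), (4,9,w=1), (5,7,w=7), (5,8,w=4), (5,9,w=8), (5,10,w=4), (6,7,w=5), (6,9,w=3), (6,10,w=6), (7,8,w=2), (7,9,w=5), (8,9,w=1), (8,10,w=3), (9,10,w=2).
16 (MST edges: (1,3,w=2), (1,8,w=1), (1,10,w=2), (2,9,w=2), (4,6,w=1), (4,9,w=1), (5,8,w=4), (7,8,w=2), (8,9,w=1); sum of weights 2 + 1 + 2 + 2 + 1 + 1 + 4 + 2 + 1 = 16)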